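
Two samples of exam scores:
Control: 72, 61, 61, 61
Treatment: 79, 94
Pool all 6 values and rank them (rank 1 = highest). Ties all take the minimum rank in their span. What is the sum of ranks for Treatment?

Sorted (descending): 94, 79, 72, 61, 61, 61
The 3 values of 61 occupy positions 4–6 → each gets rank 4.
Treatment values → pooled ranks: 79→2, 94→1
Rank sum = 2 + 1 = 3

3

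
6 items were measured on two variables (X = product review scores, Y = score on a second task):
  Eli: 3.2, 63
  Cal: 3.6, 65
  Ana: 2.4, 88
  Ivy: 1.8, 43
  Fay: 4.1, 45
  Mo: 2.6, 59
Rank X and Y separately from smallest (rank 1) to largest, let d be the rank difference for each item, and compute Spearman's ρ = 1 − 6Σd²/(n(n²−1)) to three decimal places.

0.086

Ranks of variable 1: 4, 5, 2, 1, 6, 3
Ranks of variable 2: 4, 5, 6, 1, 2, 3
d = r₁ − r₂: 0, 0, -4, 0, 4, 0
d²: 0, 0, 16, 0, 16, 0; Σd² = 32
ρ = 1 − 6·32/(6·35) = 1 − 192/210 = 0.086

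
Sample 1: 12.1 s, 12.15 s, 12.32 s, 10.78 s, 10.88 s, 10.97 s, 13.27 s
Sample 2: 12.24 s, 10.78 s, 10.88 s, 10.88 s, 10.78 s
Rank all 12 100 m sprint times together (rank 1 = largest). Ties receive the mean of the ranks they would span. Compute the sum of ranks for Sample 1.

37

Sorted (descending): 13.27, 12.32, 12.24, 12.15, 12.1, 10.97, 10.88, 10.88, 10.88, 10.78, 10.78, 10.78
The 3 values of 10.88 occupy positions 7–9 → average rank 8.
The 3 values of 10.78 occupy positions 10–12 → average rank 11.
Sample 1 values → pooled ranks: 12.1→5, 12.15→4, 12.32→2, 10.78→11, 10.88→8, 10.97→6, 13.27→1
Rank sum = 5 + 4 + 2 + 11 + 8 + 6 + 1 = 37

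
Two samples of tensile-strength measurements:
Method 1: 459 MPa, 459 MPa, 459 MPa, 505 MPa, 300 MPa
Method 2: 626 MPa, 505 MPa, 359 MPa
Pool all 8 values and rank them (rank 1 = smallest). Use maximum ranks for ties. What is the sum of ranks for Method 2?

17

Sorted (ascending): 300, 359, 459, 459, 459, 505, 505, 626
The 3 values of 459 occupy positions 3–5 → each gets rank 5.
The 2 values of 505 occupy positions 6–7 → each gets rank 7.
Method 2 values → pooled ranks: 626→8, 505→7, 359→2
Rank sum = 8 + 7 + 2 = 17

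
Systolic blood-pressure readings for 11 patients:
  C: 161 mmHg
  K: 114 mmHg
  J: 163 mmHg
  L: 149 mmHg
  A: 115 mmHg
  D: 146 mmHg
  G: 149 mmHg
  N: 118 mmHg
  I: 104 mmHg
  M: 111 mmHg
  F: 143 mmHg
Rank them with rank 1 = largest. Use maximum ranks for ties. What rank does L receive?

Sorted (descending): 163, 161, 149, 149, 146, 143, 118, 115, 114, 111, 104
The 2 values of 149 occupy positions 3–4 → each gets rank 4.
L has value 149 mmHg → rank 4.

4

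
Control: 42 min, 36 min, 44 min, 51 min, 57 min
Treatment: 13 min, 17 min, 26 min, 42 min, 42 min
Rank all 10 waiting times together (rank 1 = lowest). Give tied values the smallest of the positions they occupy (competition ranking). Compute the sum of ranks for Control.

36

Sorted (ascending): 13, 17, 26, 36, 42, 42, 42, 44, 51, 57
The 3 values of 42 occupy positions 5–7 → each gets rank 5.
Control values → pooled ranks: 42→5, 36→4, 44→8, 51→9, 57→10
Rank sum = 5 + 4 + 8 + 9 + 10 = 36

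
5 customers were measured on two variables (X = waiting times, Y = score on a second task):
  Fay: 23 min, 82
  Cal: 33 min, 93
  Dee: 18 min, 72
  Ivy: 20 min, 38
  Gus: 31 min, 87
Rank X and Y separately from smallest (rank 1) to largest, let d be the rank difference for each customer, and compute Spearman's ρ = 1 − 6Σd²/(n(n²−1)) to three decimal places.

0.900

Ranks of variable 1: 3, 5, 1, 2, 4
Ranks of variable 2: 3, 5, 2, 1, 4
d = r₁ − r₂: 0, 0, -1, 1, 0
d²: 0, 0, 1, 1, 0; Σd² = 2
ρ = 1 − 6·2/(5·24) = 1 − 12/120 = 0.900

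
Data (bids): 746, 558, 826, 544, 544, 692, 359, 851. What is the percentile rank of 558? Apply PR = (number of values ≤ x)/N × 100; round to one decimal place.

N = 8.
Strictly below 558: 3. Equal to 558: 1.
PR = 4/8 × 100 = 50.0

50.0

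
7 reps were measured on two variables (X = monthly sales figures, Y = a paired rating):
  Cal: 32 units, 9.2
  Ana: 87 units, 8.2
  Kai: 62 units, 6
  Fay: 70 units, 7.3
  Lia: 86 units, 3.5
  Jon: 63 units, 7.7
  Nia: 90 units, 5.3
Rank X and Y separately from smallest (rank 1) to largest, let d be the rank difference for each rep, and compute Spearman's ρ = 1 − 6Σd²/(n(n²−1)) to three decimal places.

Ranks of variable 1: 1, 6, 2, 4, 5, 3, 7
Ranks of variable 2: 7, 6, 3, 4, 1, 5, 2
d = r₁ − r₂: -6, 0, -1, 0, 4, -2, 5
d²: 36, 0, 1, 0, 16, 4, 25; Σd² = 82
ρ = 1 − 6·82/(7·48) = 1 − 492/336 = -0.464

-0.464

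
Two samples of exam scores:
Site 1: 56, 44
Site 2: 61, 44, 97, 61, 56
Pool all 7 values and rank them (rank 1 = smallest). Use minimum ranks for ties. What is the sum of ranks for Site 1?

Sorted (ascending): 44, 44, 56, 56, 61, 61, 97
The 2 values of 44 occupy positions 1–2 → each gets rank 1.
The 2 values of 56 occupy positions 3–4 → each gets rank 3.
The 2 values of 61 occupy positions 5–6 → each gets rank 5.
Site 1 values → pooled ranks: 56→3, 44→1
Rank sum = 3 + 1 = 4

4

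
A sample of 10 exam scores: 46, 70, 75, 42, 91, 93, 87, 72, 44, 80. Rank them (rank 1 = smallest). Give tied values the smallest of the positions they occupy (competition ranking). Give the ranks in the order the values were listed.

3, 4, 6, 1, 9, 10, 8, 5, 2, 7

Sorted (ascending): 42, 44, 46, 70, 72, 75, 80, 87, 91, 93
No ties — each value takes its position as its rank.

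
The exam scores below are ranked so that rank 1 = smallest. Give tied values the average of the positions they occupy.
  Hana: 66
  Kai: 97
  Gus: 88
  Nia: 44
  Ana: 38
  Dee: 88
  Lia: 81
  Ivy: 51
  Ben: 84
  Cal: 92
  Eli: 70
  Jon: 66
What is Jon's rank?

4.5

Sorted (ascending): 38, 44, 51, 66, 66, 70, 81, 84, 88, 88, 92, 97
The 2 values of 66 occupy positions 4–5 → average rank (4+5)/2 = 4.5.
The 2 values of 88 occupy positions 9–10 → average rank (9+10)/2 = 9.5.
Jon has value 66 → rank 4.5.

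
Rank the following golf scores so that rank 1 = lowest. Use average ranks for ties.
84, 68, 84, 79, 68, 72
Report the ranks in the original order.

5.5, 1.5, 5.5, 4, 1.5, 3

Sorted (ascending): 68, 68, 72, 79, 84, 84
The 2 values of 68 occupy positions 1–2 → average rank (1+2)/2 = 1.5.
The 2 values of 84 occupy positions 5–6 → average rank (5+6)/2 = 5.5.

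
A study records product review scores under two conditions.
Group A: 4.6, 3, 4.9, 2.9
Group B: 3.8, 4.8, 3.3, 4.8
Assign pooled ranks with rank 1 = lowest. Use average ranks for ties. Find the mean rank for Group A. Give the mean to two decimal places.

4.00

Sorted (ascending): 2.9, 3, 3.3, 3.8, 4.6, 4.8, 4.8, 4.9
The 2 values of 4.8 occupy positions 6–7 → average rank (6+7)/2 = 6.5.
Group A values → pooled ranks: 4.6→5, 3→2, 4.9→8, 2.9→1
Mean rank = (5 + 2 + 8 + 1) / 4 = 4.00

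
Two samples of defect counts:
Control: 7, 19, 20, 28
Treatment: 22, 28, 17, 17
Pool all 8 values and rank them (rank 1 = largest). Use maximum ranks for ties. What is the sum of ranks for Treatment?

Sorted (descending): 28, 28, 22, 20, 19, 17, 17, 7
The 2 values of 28 occupy positions 1–2 → each gets rank 2.
The 2 values of 17 occupy positions 6–7 → each gets rank 7.
Treatment values → pooled ranks: 22→3, 28→2, 17→7, 17→7
Rank sum = 3 + 2 + 7 + 7 = 19

19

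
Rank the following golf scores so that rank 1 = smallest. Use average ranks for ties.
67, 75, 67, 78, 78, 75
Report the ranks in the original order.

Sorted (ascending): 67, 67, 75, 75, 78, 78
The 2 values of 67 occupy positions 1–2 → average rank (1+2)/2 = 1.5.
The 2 values of 75 occupy positions 3–4 → average rank (3+4)/2 = 3.5.
The 2 values of 78 occupy positions 5–6 → average rank (5+6)/2 = 5.5.

1.5, 3.5, 1.5, 5.5, 5.5, 3.5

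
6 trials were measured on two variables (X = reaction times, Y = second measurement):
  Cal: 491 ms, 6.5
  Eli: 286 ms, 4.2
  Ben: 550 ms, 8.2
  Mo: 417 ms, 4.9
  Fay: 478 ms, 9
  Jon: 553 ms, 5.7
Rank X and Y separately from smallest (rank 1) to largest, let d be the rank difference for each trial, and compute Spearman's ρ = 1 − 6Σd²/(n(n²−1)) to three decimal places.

Ranks of variable 1: 4, 1, 5, 2, 3, 6
Ranks of variable 2: 4, 1, 5, 2, 6, 3
d = r₁ − r₂: 0, 0, 0, 0, -3, 3
d²: 0, 0, 0, 0, 9, 9; Σd² = 18
ρ = 1 − 6·18/(6·35) = 1 − 108/210 = 0.486

0.486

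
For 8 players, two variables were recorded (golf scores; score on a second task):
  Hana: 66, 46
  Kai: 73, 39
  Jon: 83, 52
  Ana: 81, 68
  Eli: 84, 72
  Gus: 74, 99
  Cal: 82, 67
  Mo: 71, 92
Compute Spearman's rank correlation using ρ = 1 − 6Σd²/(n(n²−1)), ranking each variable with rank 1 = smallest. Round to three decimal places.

Ranks of variable 1: 1, 3, 7, 5, 8, 4, 6, 2
Ranks of variable 2: 2, 1, 3, 5, 6, 8, 4, 7
d = r₁ − r₂: -1, 2, 4, 0, 2, -4, 2, -5
d²: 1, 4, 16, 0, 4, 16, 4, 25; Σd² = 70
ρ = 1 − 6·70/(8·63) = 1 − 420/504 = 0.167

0.167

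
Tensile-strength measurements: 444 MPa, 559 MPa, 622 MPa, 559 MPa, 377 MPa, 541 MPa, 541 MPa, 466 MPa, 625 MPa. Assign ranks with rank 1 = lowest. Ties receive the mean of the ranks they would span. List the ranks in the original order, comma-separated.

2, 6.5, 8, 6.5, 1, 4.5, 4.5, 3, 9

Sorted (ascending): 377, 444, 466, 541, 541, 559, 559, 622, 625
The 2 values of 541 occupy positions 4–5 → average rank (4+5)/2 = 4.5.
The 2 values of 559 occupy positions 6–7 → average rank (6+7)/2 = 6.5.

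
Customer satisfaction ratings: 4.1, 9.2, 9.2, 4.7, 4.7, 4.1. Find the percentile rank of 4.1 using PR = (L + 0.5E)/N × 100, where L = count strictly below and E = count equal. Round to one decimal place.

16.7

N = 6.
Strictly below 4.1: 0. Equal to 4.1: 2.
PR = (0 + 0.5·2)/6 × 100 = 16.7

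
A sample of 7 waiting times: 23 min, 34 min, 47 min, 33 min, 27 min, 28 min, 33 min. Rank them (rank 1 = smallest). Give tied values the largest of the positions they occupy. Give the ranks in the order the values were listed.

1, 6, 7, 5, 2, 3, 5

Sorted (ascending): 23, 27, 28, 33, 33, 34, 47
The 2 values of 33 occupy positions 4–5 → each gets rank 5.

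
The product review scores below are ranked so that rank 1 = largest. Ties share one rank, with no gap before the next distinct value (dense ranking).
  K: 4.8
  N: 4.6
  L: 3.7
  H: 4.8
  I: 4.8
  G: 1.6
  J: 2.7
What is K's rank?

Sorted (descending): 4.8, 4.8, 4.8, 4.6, 3.7, 2.7, 1.6
The 3 values of 4.8 share dense rank 1.
Remaining distinct values take the next consecutive integers.
K has value 4.8 → rank 1.

1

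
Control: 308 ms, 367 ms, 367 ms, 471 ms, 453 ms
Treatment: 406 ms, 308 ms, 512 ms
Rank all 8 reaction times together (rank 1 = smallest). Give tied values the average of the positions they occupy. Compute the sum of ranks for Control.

Sorted (ascending): 308, 308, 367, 367, 406, 453, 471, 512
The 2 values of 308 occupy positions 1–2 → average rank (1+2)/2 = 1.5.
The 2 values of 367 occupy positions 3–4 → average rank (3+4)/2 = 3.5.
Control values → pooled ranks: 308→1.5, 367→3.5, 367→3.5, 471→7, 453→6
Rank sum = 1.5 + 3.5 + 3.5 + 7 + 6 = 21.5

21.5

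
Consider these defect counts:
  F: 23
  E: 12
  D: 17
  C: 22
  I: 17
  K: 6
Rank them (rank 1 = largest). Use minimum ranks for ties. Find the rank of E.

Sorted (descending): 23, 22, 17, 17, 12, 6
The 2 values of 17 occupy positions 3–4 → each gets rank 3.
E has value 12 → rank 5.

5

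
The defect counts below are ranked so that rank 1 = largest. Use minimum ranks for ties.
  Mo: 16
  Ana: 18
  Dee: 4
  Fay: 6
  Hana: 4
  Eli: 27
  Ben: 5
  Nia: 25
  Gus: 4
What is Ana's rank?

3

Sorted (descending): 27, 25, 18, 16, 6, 5, 4, 4, 4
The 3 values of 4 occupy positions 7–9 → each gets rank 7.
Ana has value 18 → rank 3.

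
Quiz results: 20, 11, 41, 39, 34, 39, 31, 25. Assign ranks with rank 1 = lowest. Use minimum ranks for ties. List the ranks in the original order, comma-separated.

2, 1, 8, 6, 5, 6, 4, 3

Sorted (ascending): 11, 20, 25, 31, 34, 39, 39, 41
The 2 values of 39 occupy positions 6–7 → each gets rank 6.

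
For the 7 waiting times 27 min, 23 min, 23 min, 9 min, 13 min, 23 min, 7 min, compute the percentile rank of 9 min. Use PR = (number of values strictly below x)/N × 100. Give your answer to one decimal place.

N = 7.
Strictly below 9: 1. Equal to 9: 1.
PR = 1/7 × 100 = 14.3

14.3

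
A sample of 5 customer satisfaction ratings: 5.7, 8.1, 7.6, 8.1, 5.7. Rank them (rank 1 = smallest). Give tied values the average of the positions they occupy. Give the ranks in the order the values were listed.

1.5, 4.5, 3, 4.5, 1.5

Sorted (ascending): 5.7, 5.7, 7.6, 8.1, 8.1
The 2 values of 5.7 occupy positions 1–2 → average rank (1+2)/2 = 1.5.
The 2 values of 8.1 occupy positions 4–5 → average rank (4+5)/2 = 4.5.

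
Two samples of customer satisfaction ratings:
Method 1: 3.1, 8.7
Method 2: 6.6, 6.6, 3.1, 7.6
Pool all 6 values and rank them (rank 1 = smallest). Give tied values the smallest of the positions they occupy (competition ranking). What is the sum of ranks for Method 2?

12

Sorted (ascending): 3.1, 3.1, 6.6, 6.6, 7.6, 8.7
The 2 values of 3.1 occupy positions 1–2 → each gets rank 1.
The 2 values of 6.6 occupy positions 3–4 → each gets rank 3.
Method 2 values → pooled ranks: 6.6→3, 6.6→3, 3.1→1, 7.6→5
Rank sum = 3 + 3 + 1 + 5 = 12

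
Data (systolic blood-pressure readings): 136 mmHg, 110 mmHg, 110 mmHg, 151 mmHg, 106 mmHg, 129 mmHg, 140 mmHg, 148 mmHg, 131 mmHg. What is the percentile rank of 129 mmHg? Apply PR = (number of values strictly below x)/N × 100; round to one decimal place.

N = 9.
Strictly below 129: 3. Equal to 129: 1.
PR = 3/9 × 100 = 33.3

33.3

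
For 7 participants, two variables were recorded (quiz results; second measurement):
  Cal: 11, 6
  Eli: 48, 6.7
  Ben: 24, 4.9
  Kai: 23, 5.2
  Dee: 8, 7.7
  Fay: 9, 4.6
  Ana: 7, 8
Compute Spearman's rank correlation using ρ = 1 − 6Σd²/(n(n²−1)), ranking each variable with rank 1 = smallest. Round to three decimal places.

Ranks of variable 1: 4, 7, 6, 5, 2, 3, 1
Ranks of variable 2: 4, 5, 2, 3, 6, 1, 7
d = r₁ − r₂: 0, 2, 4, 2, -4, 2, -6
d²: 0, 4, 16, 4, 16, 4, 36; Σd² = 80
ρ = 1 − 6·80/(7·48) = 1 − 480/336 = -0.429

-0.429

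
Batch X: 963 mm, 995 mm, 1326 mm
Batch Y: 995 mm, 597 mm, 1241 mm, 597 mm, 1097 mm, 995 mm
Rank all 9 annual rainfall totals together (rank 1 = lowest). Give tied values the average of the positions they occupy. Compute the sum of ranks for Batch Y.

Sorted (ascending): 597, 597, 963, 995, 995, 995, 1097, 1241, 1326
The 2 values of 597 occupy positions 1–2 → average rank (1+2)/2 = 1.5.
The 3 values of 995 occupy positions 4–6 → average rank 5.
Batch Y values → pooled ranks: 995→5, 597→1.5, 1241→8, 597→1.5, 1097→7, 995→5
Rank sum = 5 + 1.5 + 8 + 1.5 + 7 + 5 = 28

28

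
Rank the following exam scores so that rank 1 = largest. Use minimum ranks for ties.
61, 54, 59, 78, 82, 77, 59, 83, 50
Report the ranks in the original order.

5, 8, 6, 3, 2, 4, 6, 1, 9

Sorted (descending): 83, 82, 78, 77, 61, 59, 59, 54, 50
The 2 values of 59 occupy positions 6–7 → each gets rank 6.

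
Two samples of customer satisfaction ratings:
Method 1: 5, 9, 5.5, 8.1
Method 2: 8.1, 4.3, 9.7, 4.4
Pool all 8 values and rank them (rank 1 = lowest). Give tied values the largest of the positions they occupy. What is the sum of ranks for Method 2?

Sorted (ascending): 4.3, 4.4, 5, 5.5, 8.1, 8.1, 9, 9.7
The 2 values of 8.1 occupy positions 5–6 → each gets rank 6.
Method 2 values → pooled ranks: 8.1→6, 4.3→1, 9.7→8, 4.4→2
Rank sum = 6 + 1 + 8 + 2 = 17

17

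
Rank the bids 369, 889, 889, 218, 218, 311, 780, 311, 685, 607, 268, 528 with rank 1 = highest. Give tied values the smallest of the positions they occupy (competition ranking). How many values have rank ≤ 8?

9

Sorted (descending): 889, 889, 780, 685, 607, 528, 369, 311, 311, 268, 218, 218
The 2 values of 889 occupy positions 1–2 → each gets rank 1.
The 2 values of 311 occupy positions 8–9 → each gets rank 8.
The 2 values of 218 occupy positions 11–12 → each gets rank 11.
Ranks ≤ 8: {1, 1, 3, 4, 5, 6, 7, 8, 8} → 9 values.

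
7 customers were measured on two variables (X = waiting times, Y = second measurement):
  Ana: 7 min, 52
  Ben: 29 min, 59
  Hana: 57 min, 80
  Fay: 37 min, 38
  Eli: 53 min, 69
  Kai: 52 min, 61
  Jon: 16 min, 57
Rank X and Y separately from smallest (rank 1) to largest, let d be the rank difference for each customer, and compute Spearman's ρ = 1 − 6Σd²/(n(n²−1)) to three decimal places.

0.786

Ranks of variable 1: 1, 3, 7, 4, 6, 5, 2
Ranks of variable 2: 2, 4, 7, 1, 6, 5, 3
d = r₁ − r₂: -1, -1, 0, 3, 0, 0, -1
d²: 1, 1, 0, 9, 0, 0, 1; Σd² = 12
ρ = 1 − 6·12/(7·48) = 1 − 72/336 = 0.786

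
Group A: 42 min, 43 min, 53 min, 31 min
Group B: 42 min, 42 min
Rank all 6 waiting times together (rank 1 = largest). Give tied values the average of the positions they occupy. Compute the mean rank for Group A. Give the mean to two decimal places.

Sorted (descending): 53, 43, 42, 42, 42, 31
The 3 values of 42 occupy positions 3–5 → average rank 4.
Group A values → pooled ranks: 42→4, 43→2, 53→1, 31→6
Mean rank = (4 + 2 + 1 + 6) / 4 = 3.25

3.25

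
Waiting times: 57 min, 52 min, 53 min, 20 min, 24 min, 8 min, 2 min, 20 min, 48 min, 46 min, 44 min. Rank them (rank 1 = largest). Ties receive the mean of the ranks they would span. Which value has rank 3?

52

Sorted (descending): 57, 53, 52, 48, 46, 44, 24, 20, 20, 8, 2
The 2 values of 20 occupy positions 8–9 → average rank (8+9)/2 = 8.5.
Rank 3 → value 52.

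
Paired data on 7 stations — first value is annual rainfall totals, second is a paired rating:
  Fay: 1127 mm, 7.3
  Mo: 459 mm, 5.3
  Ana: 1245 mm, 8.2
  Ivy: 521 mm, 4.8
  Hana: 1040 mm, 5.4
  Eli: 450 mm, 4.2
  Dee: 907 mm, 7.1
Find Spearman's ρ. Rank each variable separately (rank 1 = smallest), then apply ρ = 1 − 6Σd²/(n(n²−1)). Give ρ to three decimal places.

0.929

Ranks of variable 1: 6, 2, 7, 3, 5, 1, 4
Ranks of variable 2: 6, 3, 7, 2, 4, 1, 5
d = r₁ − r₂: 0, -1, 0, 1, 1, 0, -1
d²: 0, 1, 0, 1, 1, 0, 1; Σd² = 4
ρ = 1 − 6·4/(7·48) = 1 − 24/336 = 0.929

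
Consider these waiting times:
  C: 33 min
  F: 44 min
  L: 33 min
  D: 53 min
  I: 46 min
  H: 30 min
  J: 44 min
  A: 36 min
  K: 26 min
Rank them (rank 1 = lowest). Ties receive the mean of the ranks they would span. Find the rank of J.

Sorted (ascending): 26, 30, 33, 33, 36, 44, 44, 46, 53
The 2 values of 33 occupy positions 3–4 → average rank (3+4)/2 = 3.5.
The 2 values of 44 occupy positions 6–7 → average rank (6+7)/2 = 6.5.
J has value 44 min → rank 6.5.

6.5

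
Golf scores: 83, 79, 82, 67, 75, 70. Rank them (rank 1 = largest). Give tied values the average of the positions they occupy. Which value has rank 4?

Sorted (descending): 83, 82, 79, 75, 70, 67
No ties — each value takes its position as its rank.
Rank 4 → value 75.

75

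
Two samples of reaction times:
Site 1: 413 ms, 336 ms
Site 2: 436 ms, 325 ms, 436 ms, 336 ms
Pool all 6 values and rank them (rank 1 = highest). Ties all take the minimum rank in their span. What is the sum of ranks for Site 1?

Sorted (descending): 436, 436, 413, 336, 336, 325
The 2 values of 436 occupy positions 1–2 → each gets rank 1.
The 2 values of 336 occupy positions 4–5 → each gets rank 4.
Site 1 values → pooled ranks: 413→3, 336→4
Rank sum = 3 + 4 = 7

7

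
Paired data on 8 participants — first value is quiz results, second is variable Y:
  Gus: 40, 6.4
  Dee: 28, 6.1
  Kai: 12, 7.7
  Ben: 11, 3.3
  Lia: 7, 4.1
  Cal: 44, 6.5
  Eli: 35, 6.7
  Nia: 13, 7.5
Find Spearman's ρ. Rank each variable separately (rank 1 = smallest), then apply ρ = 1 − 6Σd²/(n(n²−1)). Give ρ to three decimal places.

0.310

Ranks of variable 1: 7, 5, 3, 2, 1, 8, 6, 4
Ranks of variable 2: 4, 3, 8, 1, 2, 5, 6, 7
d = r₁ − r₂: 3, 2, -5, 1, -1, 3, 0, -3
d²: 9, 4, 25, 1, 1, 9, 0, 9; Σd² = 58
ρ = 1 − 6·58/(8·63) = 1 − 348/504 = 0.310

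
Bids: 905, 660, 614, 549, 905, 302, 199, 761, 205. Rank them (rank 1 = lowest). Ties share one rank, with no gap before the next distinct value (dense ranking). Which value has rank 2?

Sorted (ascending): 199, 205, 302, 549, 614, 660, 761, 905, 905
The 2 values of 905 share dense rank 8.
Remaining distinct values take the next consecutive integers.
Rank 2 → value 205.

205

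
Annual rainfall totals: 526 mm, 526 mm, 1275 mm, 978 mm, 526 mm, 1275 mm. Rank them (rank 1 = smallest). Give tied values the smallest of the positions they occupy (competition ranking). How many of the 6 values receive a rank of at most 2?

Sorted (ascending): 526, 526, 526, 978, 1275, 1275
The 3 values of 526 occupy positions 1–3 → each gets rank 1.
The 2 values of 1275 occupy positions 5–6 → each gets rank 5.
Ranks ≤ 2: {1, 1, 1} → 3 values.

3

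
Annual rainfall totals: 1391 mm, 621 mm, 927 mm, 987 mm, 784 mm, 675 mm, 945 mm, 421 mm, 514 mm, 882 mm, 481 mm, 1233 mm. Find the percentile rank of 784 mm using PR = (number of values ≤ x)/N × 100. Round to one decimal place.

50.0

N = 12.
Strictly below 784: 5. Equal to 784: 1.
PR = 6/12 × 100 = 50.0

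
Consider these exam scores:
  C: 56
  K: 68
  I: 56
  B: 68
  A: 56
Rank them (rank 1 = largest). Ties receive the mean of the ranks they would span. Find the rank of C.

Sorted (descending): 68, 68, 56, 56, 56
The 2 values of 68 occupy positions 1–2 → average rank (1+2)/2 = 1.5.
The 3 values of 56 occupy positions 3–5 → average rank 4.
C has value 56 → rank 4.

4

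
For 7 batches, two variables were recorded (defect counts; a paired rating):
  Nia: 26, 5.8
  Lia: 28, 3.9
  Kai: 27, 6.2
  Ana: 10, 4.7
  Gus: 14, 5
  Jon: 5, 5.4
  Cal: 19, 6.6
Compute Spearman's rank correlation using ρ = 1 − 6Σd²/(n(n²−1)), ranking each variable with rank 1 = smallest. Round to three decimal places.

Ranks of variable 1: 5, 7, 6, 2, 3, 1, 4
Ranks of variable 2: 5, 1, 6, 2, 3, 4, 7
d = r₁ − r₂: 0, 6, 0, 0, 0, -3, -3
d²: 0, 36, 0, 0, 0, 9, 9; Σd² = 54
ρ = 1 − 6·54/(7·48) = 1 − 324/336 = 0.036

0.036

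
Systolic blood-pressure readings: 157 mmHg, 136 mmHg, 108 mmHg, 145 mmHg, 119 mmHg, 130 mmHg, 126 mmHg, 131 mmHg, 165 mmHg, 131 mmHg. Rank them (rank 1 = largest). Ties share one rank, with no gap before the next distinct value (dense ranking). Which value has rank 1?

Sorted (descending): 165, 157, 145, 136, 131, 131, 130, 126, 119, 108
The 2 values of 131 share dense rank 5.
Remaining distinct values take the next consecutive integers.
Rank 1 → value 165.

165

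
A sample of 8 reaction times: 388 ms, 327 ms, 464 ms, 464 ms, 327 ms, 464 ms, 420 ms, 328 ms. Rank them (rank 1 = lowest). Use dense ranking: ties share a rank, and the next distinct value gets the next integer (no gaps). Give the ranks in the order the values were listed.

3, 1, 5, 5, 1, 5, 4, 2

Sorted (ascending): 327, 327, 328, 388, 420, 464, 464, 464
The 2 values of 327 share dense rank 1.
The 3 values of 464 share dense rank 5.
Remaining distinct values take the next consecutive integers.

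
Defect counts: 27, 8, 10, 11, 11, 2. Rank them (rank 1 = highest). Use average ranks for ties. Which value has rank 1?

Sorted (descending): 27, 11, 11, 10, 8, 2
The 2 values of 11 occupy positions 2–3 → average rank (2+3)/2 = 2.5.
Rank 1 → value 27.

27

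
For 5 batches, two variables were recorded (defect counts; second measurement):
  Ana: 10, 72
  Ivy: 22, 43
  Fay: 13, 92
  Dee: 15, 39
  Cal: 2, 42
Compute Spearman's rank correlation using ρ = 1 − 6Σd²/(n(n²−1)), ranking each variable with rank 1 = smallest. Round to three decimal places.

-0.100

Ranks of variable 1: 2, 5, 3, 4, 1
Ranks of variable 2: 4, 3, 5, 1, 2
d = r₁ − r₂: -2, 2, -2, 3, -1
d²: 4, 4, 4, 9, 1; Σd² = 22
ρ = 1 − 6·22/(5·24) = 1 − 132/120 = -0.100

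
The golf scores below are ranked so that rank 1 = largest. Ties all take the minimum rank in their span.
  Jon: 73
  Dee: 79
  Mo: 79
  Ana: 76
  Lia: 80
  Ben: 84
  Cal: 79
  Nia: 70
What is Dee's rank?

3

Sorted (descending): 84, 80, 79, 79, 79, 76, 73, 70
The 3 values of 79 occupy positions 3–5 → each gets rank 3.
Dee has value 79 → rank 3.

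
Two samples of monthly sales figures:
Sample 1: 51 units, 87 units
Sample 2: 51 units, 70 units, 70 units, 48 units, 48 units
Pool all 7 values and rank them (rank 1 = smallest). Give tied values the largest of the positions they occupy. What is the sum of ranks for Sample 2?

20

Sorted (ascending): 48, 48, 51, 51, 70, 70, 87
The 2 values of 48 occupy positions 1–2 → each gets rank 2.
The 2 values of 51 occupy positions 3–4 → each gets rank 4.
The 2 values of 70 occupy positions 5–6 → each gets rank 6.
Sample 2 values → pooled ranks: 51→4, 70→6, 70→6, 48→2, 48→2
Rank sum = 4 + 6 + 6 + 2 + 2 = 20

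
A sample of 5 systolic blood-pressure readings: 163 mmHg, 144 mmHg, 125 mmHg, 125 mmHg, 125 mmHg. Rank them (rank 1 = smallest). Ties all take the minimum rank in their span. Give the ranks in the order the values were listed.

5, 4, 1, 1, 1

Sorted (ascending): 125, 125, 125, 144, 163
The 3 values of 125 occupy positions 1–3 → each gets rank 1.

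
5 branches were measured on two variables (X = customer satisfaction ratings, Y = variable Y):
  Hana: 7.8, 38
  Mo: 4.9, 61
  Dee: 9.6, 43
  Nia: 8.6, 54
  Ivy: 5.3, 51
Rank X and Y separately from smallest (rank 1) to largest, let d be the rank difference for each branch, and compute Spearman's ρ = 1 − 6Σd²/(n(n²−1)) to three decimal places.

-0.500

Ranks of variable 1: 3, 1, 5, 4, 2
Ranks of variable 2: 1, 5, 2, 4, 3
d = r₁ − r₂: 2, -4, 3, 0, -1
d²: 4, 16, 9, 0, 1; Σd² = 30
ρ = 1 − 6·30/(5·24) = 1 − 180/120 = -0.500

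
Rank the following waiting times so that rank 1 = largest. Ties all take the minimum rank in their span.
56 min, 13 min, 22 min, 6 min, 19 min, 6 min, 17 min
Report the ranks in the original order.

1, 5, 2, 6, 3, 6, 4

Sorted (descending): 56, 22, 19, 17, 13, 6, 6
The 2 values of 6 occupy positions 6–7 → each gets rank 6.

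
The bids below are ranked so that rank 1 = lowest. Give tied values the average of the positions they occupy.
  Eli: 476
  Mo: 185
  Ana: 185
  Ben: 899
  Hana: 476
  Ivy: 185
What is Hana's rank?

4.5

Sorted (ascending): 185, 185, 185, 476, 476, 899
The 3 values of 185 occupy positions 1–3 → average rank 2.
The 2 values of 476 occupy positions 4–5 → average rank (4+5)/2 = 4.5.
Hana has value 476 → rank 4.5.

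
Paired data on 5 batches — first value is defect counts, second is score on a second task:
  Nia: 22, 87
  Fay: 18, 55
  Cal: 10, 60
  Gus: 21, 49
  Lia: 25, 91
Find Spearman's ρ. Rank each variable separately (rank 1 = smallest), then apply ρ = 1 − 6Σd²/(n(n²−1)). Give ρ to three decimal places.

Ranks of variable 1: 4, 2, 1, 3, 5
Ranks of variable 2: 4, 2, 3, 1, 5
d = r₁ − r₂: 0, 0, -2, 2, 0
d²: 0, 0, 4, 4, 0; Σd² = 8
ρ = 1 − 6·8/(5·24) = 1 − 48/120 = 0.600

0.600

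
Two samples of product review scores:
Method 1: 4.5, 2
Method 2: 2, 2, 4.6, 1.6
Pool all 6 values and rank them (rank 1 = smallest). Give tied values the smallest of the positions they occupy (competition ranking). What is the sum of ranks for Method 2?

Sorted (ascending): 1.6, 2, 2, 2, 4.5, 4.6
The 3 values of 2 occupy positions 2–4 → each gets rank 2.
Method 2 values → pooled ranks: 2→2, 2→2, 4.6→6, 1.6→1
Rank sum = 2 + 2 + 6 + 1 = 11

11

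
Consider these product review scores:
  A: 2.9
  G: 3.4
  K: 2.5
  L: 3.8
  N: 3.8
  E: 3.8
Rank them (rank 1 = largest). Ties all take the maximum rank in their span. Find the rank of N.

Sorted (descending): 3.8, 3.8, 3.8, 3.4, 2.9, 2.5
The 3 values of 3.8 occupy positions 1–3 → each gets rank 3.
N has value 3.8 → rank 3.

3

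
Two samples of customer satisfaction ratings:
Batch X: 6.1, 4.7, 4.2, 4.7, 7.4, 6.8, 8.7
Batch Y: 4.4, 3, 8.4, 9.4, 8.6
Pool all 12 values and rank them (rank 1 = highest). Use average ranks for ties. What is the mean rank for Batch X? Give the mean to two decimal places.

Sorted (descending): 9.4, 8.7, 8.6, 8.4, 7.4, 6.8, 6.1, 4.7, 4.7, 4.4, 4.2, 3
The 2 values of 4.7 occupy positions 8–9 → average rank (8+9)/2 = 8.5.
Batch X values → pooled ranks: 6.1→7, 4.7→8.5, 4.2→11, 4.7→8.5, 7.4→5, 6.8→6, 8.7→2
Mean rank = (7 + 8.5 + 11 + 8.5 + 5 + 6 + 2) / 7 = 6.86

6.86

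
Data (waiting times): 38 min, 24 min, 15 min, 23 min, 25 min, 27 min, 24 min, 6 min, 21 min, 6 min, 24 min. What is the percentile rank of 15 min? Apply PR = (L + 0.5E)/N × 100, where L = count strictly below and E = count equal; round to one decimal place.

22.7

N = 11.
Strictly below 15: 2. Equal to 15: 1.
PR = (2 + 0.5·1)/11 × 100 = 22.7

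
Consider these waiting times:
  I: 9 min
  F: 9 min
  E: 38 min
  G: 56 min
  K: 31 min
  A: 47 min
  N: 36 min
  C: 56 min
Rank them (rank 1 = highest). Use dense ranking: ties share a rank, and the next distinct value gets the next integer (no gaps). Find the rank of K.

5

Sorted (descending): 56, 56, 47, 38, 36, 31, 9, 9
The 2 values of 56 share dense rank 1.
The 2 values of 9 share dense rank 6.
Remaining distinct values take the next consecutive integers.
K has value 31 min → rank 5.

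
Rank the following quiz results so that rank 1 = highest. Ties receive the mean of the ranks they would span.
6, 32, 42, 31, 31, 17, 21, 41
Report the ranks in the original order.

8, 3, 1, 4.5, 4.5, 7, 6, 2

Sorted (descending): 42, 41, 32, 31, 31, 21, 17, 6
The 2 values of 31 occupy positions 4–5 → average rank (4+5)/2 = 4.5.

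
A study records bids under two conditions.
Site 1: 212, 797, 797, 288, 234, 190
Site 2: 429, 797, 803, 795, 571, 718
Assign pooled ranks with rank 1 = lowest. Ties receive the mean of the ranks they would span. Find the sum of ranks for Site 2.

Sorted (ascending): 190, 212, 234, 288, 429, 571, 718, 795, 797, 797, 797, 803
The 3 values of 797 occupy positions 9–11 → average rank 10.
Site 2 values → pooled ranks: 429→5, 797→10, 803→12, 795→8, 571→6, 718→7
Rank sum = 5 + 10 + 12 + 8 + 6 + 7 = 48

48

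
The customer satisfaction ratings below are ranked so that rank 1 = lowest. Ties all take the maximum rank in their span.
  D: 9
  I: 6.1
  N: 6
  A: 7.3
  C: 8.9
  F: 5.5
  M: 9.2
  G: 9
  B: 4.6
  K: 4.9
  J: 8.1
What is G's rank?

10

Sorted (ascending): 4.6, 4.9, 5.5, 6, 6.1, 7.3, 8.1, 8.9, 9, 9, 9.2
The 2 values of 9 occupy positions 9–10 → each gets rank 10.
G has value 9 → rank 10.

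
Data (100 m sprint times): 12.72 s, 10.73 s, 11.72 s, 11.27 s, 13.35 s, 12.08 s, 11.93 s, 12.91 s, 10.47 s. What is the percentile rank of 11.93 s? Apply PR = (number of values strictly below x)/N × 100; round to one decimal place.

44.4

N = 9.
Strictly below 11.93: 4. Equal to 11.93: 1.
PR = 4/9 × 100 = 44.4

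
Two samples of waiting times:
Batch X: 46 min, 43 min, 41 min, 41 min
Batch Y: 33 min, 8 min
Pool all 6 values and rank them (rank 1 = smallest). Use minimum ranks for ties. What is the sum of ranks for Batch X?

Sorted (ascending): 8, 33, 41, 41, 43, 46
The 2 values of 41 occupy positions 3–4 → each gets rank 3.
Batch X values → pooled ranks: 46→6, 43→5, 41→3, 41→3
Rank sum = 6 + 5 + 3 + 3 = 17

17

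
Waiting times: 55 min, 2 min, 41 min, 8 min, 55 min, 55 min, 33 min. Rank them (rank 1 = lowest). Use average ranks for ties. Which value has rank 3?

33

Sorted (ascending): 2, 8, 33, 41, 55, 55, 55
The 3 values of 55 occupy positions 5–7 → average rank 6.
Rank 3 → value 33.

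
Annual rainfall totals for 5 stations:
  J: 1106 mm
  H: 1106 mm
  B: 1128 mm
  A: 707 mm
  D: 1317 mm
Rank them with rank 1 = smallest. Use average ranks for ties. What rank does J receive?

Sorted (ascending): 707, 1106, 1106, 1128, 1317
The 2 values of 1106 occupy positions 2–3 → average rank (2+3)/2 = 2.5.
J has value 1106 mm → rank 2.5.

2.5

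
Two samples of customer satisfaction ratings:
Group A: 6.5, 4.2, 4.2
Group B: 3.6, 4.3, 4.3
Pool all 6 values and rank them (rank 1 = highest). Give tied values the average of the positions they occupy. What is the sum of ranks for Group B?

Sorted (descending): 6.5, 4.3, 4.3, 4.2, 4.2, 3.6
The 2 values of 4.3 occupy positions 2–3 → average rank (2+3)/2 = 2.5.
The 2 values of 4.2 occupy positions 4–5 → average rank (4+5)/2 = 4.5.
Group B values → pooled ranks: 3.6→6, 4.3→2.5, 4.3→2.5
Rank sum = 6 + 2.5 + 2.5 = 11

11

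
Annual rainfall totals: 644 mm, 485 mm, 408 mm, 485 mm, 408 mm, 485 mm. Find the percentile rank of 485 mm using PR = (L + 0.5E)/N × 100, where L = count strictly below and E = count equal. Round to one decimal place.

58.3

N = 6.
Strictly below 485: 2. Equal to 485: 3.
PR = (2 + 0.5·3)/6 × 100 = 58.3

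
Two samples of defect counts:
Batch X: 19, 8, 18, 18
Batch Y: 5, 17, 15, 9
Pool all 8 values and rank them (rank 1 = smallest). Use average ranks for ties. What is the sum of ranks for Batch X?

Sorted (ascending): 5, 8, 9, 15, 17, 18, 18, 19
The 2 values of 18 occupy positions 6–7 → average rank (6+7)/2 = 6.5.
Batch X values → pooled ranks: 19→8, 8→2, 18→6.5, 18→6.5
Rank sum = 8 + 2 + 6.5 + 6.5 = 23

23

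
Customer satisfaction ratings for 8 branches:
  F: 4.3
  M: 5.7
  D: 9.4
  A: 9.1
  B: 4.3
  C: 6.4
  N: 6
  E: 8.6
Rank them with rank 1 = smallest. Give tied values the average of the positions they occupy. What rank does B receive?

1.5

Sorted (ascending): 4.3, 4.3, 5.7, 6, 6.4, 8.6, 9.1, 9.4
The 2 values of 4.3 occupy positions 1–2 → average rank (1+2)/2 = 1.5.
B has value 4.3 → rank 1.5.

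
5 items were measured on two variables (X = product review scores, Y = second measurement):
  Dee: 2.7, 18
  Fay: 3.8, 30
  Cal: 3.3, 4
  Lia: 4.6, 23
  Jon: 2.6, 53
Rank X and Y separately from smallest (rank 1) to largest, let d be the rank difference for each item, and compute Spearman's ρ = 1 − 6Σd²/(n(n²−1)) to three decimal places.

-0.200

Ranks of variable 1: 2, 4, 3, 5, 1
Ranks of variable 2: 2, 4, 1, 3, 5
d = r₁ − r₂: 0, 0, 2, 2, -4
d²: 0, 0, 4, 4, 16; Σd² = 24
ρ = 1 − 6·24/(5·24) = 1 − 144/120 = -0.200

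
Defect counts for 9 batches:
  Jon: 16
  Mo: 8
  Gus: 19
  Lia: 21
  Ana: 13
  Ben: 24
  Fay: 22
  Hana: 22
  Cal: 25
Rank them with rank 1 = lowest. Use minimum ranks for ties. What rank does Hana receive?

6

Sorted (ascending): 8, 13, 16, 19, 21, 22, 22, 24, 25
The 2 values of 22 occupy positions 6–7 → each gets rank 6.
Hana has value 22 → rank 6.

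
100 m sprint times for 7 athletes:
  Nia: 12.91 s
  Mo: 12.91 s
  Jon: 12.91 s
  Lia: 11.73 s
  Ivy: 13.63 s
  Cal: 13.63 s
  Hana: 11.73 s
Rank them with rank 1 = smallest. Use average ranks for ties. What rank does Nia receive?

Sorted (ascending): 11.73, 11.73, 12.91, 12.91, 12.91, 13.63, 13.63
The 2 values of 11.73 occupy positions 1–2 → average rank (1+2)/2 = 1.5.
The 3 values of 12.91 occupy positions 3–5 → average rank 4.
The 2 values of 13.63 occupy positions 6–7 → average rank (6+7)/2 = 6.5.
Nia has value 12.91 s → rank 4.

4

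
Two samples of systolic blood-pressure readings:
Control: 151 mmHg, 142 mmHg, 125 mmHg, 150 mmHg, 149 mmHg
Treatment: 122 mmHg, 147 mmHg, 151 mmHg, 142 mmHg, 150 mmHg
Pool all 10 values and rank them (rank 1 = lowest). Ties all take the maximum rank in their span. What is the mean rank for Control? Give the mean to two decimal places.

Sorted (ascending): 122, 125, 142, 142, 147, 149, 150, 150, 151, 151
The 2 values of 142 occupy positions 3–4 → each gets rank 4.
The 2 values of 150 occupy positions 7–8 → each gets rank 8.
The 2 values of 151 occupy positions 9–10 → each gets rank 10.
Control values → pooled ranks: 151→10, 142→4, 125→2, 150→8, 149→6
Mean rank = (10 + 4 + 2 + 8 + 6) / 5 = 6.00

6.00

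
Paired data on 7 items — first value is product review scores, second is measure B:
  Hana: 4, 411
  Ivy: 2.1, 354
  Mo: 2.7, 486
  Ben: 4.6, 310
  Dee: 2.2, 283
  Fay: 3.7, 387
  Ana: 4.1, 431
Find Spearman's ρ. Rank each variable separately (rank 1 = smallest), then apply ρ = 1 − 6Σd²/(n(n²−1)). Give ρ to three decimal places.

0.179

Ranks of variable 1: 5, 1, 3, 7, 2, 4, 6
Ranks of variable 2: 5, 3, 7, 2, 1, 4, 6
d = r₁ − r₂: 0, -2, -4, 5, 1, 0, 0
d²: 0, 4, 16, 25, 1, 0, 0; Σd² = 46
ρ = 1 − 6·46/(7·48) = 1 − 276/336 = 0.179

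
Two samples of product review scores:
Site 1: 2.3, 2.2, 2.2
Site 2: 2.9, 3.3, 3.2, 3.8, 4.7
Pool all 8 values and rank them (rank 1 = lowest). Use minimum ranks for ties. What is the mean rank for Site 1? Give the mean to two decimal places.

Sorted (ascending): 2.2, 2.2, 2.3, 2.9, 3.2, 3.3, 3.8, 4.7
The 2 values of 2.2 occupy positions 1–2 → each gets rank 1.
Site 1 values → pooled ranks: 2.3→3, 2.2→1, 2.2→1
Mean rank = (3 + 1 + 1) / 3 = 1.67

1.67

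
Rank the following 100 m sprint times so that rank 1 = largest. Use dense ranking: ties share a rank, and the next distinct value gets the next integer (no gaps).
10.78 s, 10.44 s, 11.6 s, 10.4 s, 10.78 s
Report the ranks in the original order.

2, 3, 1, 4, 2

Sorted (descending): 11.6, 10.78, 10.78, 10.44, 10.4
The 2 values of 10.78 share dense rank 2.
Remaining distinct values take the next consecutive integers.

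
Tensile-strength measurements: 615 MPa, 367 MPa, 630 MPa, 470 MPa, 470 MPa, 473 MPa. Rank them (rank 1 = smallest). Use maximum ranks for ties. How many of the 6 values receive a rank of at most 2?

1

Sorted (ascending): 367, 470, 470, 473, 615, 630
The 2 values of 470 occupy positions 2–3 → each gets rank 3.
Ranks ≤ 2: {1} → 1 value.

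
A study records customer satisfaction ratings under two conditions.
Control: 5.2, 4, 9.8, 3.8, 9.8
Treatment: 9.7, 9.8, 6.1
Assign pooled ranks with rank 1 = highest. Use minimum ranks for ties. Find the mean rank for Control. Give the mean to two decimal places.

4.60

Sorted (descending): 9.8, 9.8, 9.8, 9.7, 6.1, 5.2, 4, 3.8
The 3 values of 9.8 occupy positions 1–3 → each gets rank 1.
Control values → pooled ranks: 5.2→6, 4→7, 9.8→1, 3.8→8, 9.8→1
Mean rank = (6 + 7 + 1 + 8 + 1) / 5 = 4.60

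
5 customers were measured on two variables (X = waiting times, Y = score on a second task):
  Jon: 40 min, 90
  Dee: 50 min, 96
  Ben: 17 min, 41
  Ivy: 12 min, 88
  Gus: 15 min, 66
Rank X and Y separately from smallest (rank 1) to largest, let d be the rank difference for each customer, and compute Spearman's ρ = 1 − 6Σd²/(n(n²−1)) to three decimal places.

0.600

Ranks of variable 1: 4, 5, 3, 1, 2
Ranks of variable 2: 4, 5, 1, 3, 2
d = r₁ − r₂: 0, 0, 2, -2, 0
d²: 0, 0, 4, 4, 0; Σd² = 8
ρ = 1 − 6·8/(5·24) = 1 − 48/120 = 0.600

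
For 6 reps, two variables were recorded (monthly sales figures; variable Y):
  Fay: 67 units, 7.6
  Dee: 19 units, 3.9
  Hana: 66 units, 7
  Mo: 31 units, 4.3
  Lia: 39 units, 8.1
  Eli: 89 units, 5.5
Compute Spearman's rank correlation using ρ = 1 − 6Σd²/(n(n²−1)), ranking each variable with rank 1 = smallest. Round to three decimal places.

0.486

Ranks of variable 1: 5, 1, 4, 2, 3, 6
Ranks of variable 2: 5, 1, 4, 2, 6, 3
d = r₁ − r₂: 0, 0, 0, 0, -3, 3
d²: 0, 0, 0, 0, 9, 9; Σd² = 18
ρ = 1 − 6·18/(6·35) = 1 − 108/210 = 0.486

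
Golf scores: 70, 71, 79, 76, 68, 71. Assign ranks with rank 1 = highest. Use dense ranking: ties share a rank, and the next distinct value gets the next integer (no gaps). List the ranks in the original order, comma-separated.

4, 3, 1, 2, 5, 3

Sorted (descending): 79, 76, 71, 71, 70, 68
The 2 values of 71 share dense rank 3.
Remaining distinct values take the next consecutive integers.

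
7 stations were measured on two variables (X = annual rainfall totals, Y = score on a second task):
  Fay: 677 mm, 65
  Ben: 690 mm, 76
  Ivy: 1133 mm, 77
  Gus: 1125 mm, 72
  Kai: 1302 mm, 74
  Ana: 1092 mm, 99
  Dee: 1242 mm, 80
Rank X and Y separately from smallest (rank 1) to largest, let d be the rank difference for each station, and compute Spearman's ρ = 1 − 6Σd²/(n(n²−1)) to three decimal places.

Ranks of variable 1: 1, 2, 5, 4, 7, 3, 6
Ranks of variable 2: 1, 4, 5, 2, 3, 7, 6
d = r₁ − r₂: 0, -2, 0, 2, 4, -4, 0
d²: 0, 4, 0, 4, 16, 16, 0; Σd² = 40
ρ = 1 − 6·40/(7·48) = 1 − 240/336 = 0.286

0.286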